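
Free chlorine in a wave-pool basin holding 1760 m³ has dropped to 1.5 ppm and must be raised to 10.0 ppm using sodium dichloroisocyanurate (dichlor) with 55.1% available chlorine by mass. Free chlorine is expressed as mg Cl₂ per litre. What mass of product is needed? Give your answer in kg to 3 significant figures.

27.2 kg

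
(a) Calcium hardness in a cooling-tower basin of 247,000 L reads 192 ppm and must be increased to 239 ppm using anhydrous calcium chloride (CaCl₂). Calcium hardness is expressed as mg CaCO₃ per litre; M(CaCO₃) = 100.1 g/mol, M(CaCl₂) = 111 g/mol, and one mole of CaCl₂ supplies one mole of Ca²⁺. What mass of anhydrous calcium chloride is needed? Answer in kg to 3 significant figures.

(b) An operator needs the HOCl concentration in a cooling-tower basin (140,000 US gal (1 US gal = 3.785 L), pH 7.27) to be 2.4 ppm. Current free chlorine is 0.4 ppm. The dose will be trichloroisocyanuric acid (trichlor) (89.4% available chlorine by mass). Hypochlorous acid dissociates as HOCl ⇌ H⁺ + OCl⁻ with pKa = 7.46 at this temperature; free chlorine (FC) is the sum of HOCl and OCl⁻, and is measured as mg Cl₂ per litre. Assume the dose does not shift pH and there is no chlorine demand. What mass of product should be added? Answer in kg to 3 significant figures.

(a) 12.9 kg; (b) 2.10 kg

(a) Hardness to add: (239 − 192) = 47 mg/L as CaCO₃ × 247,000 L = 11,610 g as CaCO₃.
(a) Moles of Ca²⁺ (1 mol Ca²⁺ ≡ 1 mol CaCO₃): 11,610 / 100.1 g/mol = 116 mol.
(a) Mass of CaCl₂: 116 × 111 = 12,870 g.

(b) Volume: 140,000 US gal × 3.785 L/gal = 529,900 L.
(b) [OCl⁻]/[HOCl] = 10^(pH − pKa) = 10^(7.27 − 7.46) = 0.6457; fraction as HOCl = 1/(1 + 0.6457) = 0.6077.
(b) Free chlorine required for 2.4 ppm HOCl: 2.4 / 0.6077 = 3.95 ppm.
(b) FC to add: 3.95 − 0.4 = 3.55 mg/L as Cl₂.
(b) Cl₂ equivalent: 3.55 mg/L × 529,900 L = 1881 g.
(b) Product at 89.4% available Cl: 1881 / 0.894 = 2104 g.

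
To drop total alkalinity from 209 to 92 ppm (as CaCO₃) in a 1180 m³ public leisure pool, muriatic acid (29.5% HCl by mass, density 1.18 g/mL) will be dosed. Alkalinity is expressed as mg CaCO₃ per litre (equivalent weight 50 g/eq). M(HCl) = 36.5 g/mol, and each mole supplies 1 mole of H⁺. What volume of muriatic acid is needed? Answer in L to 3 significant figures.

Volume: 1180 m³ = 1,180,000 L.
Alkalinity to neutralize: (209 − 92) = 117 mg/L as CaCO₃ × 1,180,000 L = 138,100 g as CaCO₃.
Equivalents of H⁺ required: 138,100 ÷ 50 g/eq = 2761 eq = 2761 mol HCl.
Mass of HCl: 2761 × 36.5 = 100,800 g.
Mass of 29.5% solution: 100,800 / 0.295 = 341,600 g.
Volume: 341,600 g ÷ 1.18 g/mL = 289,500 mL.

290 L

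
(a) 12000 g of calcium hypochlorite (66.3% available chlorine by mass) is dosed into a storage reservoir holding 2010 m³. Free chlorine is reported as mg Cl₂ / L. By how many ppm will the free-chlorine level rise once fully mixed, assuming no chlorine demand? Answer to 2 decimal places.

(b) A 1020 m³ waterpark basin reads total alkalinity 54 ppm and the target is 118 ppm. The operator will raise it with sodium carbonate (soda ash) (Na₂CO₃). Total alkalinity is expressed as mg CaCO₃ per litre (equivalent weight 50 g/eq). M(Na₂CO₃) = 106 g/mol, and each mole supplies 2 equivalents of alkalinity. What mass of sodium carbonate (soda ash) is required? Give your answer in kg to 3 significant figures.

(a) Volume: 2010 m³ = 2,010,000 L.
(a) Available chlorine delivered: 12,000 g × 0.663 = 7956 g as Cl₂.
(a) Concentration rise: 7956 g / 2,010,000 L = 3.958 mg/L = 3.96 ppm.

(b) Volume: 1020 m³ = 1,020,000 L.
(b) Alkalinity to add: (118 − 54) = 64 mg/L as CaCO₃ × 1,020,000 L = 65,280 g as CaCO₃.
(b) Equivalents: 65,280 g ÷ 50 g/eq = 1306 eq.
(b) Each mole of Na₂CO₃ supplies 2 eq, so 1306 / 2 = 652.8 mol.
(b) Mass: 652.8 mol × 106 g/mol = 69,200 g.

(a) 3.96 ppm; (b) 69.2 kg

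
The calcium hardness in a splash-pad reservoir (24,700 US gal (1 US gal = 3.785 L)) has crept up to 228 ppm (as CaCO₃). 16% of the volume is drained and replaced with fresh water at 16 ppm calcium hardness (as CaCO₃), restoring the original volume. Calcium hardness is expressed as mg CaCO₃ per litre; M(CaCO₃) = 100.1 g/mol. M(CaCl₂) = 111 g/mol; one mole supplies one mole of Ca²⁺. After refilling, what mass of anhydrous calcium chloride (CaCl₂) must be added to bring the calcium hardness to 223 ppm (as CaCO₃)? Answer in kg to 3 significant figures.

Volume: 24,700 US gal × 3.785 L/gal = 93,490 L.
After draining 16% and refilling: 228 × 0.84 + 16 × 0.16 = 194.08 ppm.
Deficit to target: 223 − 194.08 = 28.92 mg/L.
As CaCO₃: 28.92 mg/L × 93,490 L = 2704 g; ÷ 100.1 = 27.01 mol Ca²⁺.
Mass: 27.01 × 111 = 2998 g.

3.00 kg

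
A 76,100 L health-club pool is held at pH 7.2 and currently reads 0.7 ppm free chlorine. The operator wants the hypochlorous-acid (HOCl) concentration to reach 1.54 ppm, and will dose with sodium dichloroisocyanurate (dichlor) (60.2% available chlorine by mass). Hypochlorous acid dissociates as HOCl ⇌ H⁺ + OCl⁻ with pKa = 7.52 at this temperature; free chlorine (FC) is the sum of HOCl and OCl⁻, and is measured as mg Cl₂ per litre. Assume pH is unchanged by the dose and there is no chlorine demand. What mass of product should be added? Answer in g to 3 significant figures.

199 g

[OCl⁻]/[HOCl] = 10^(pH − pKa) = 10^(7.2 − 7.52) = 0.4786; fraction as HOCl = 1/(1 + 0.4786) = 0.6763.
Free chlorine required for 1.54 ppm HOCl: 1.54 / 0.6763 = 2.277 ppm.
FC to add: 2.277 − 0.7 = 1.577 mg/L as Cl₂.
Cl₂ equivalent: 1.577 mg/L × 76,100 L = 120 g.
Product at 60.2% available Cl: 120 / 0.602 = 199.4 g.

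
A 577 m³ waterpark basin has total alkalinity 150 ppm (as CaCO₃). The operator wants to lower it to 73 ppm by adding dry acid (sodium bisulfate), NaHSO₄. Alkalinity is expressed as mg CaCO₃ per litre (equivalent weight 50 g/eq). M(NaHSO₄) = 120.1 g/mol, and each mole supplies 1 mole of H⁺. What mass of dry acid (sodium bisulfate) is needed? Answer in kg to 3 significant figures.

Volume: 577 m³ = 577,000 L.
Alkalinity to neutralize: (150 − 73) = 77 mg/L as CaCO₃ × 577,000 L = 44,430 g as CaCO₃.
Equivalents of H⁺ required: 44,430 ÷ 50 g/eq = 888.6 eq = 888.6 mol NaHSO₄.
Mass of NaHSO₄: 888.6 × 120.1 = 106,700 g.

107 kg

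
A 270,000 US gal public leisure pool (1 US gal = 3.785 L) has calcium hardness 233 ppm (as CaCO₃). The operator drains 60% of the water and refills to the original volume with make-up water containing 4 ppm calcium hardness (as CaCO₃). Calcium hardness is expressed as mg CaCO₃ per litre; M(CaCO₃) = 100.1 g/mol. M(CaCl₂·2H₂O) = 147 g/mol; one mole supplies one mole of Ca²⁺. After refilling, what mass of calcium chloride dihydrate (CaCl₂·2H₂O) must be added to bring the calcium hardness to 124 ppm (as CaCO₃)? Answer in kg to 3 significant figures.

42.6 kg

Volume: 270,000 US gal × 3.785 L/gal = 1,021,950 L.
After draining 60% and refilling: 233 × 0.40 + 4 × 0.60 = 95.6 ppm.
Deficit to target: 124 − 95.6 = 28.4 mg/L.
As CaCO₃: 28.4 mg/L × 1,021,950 L = 29,020 g; ÷ 100.1 = 289.9 mol Ca²⁺.
Mass: 289.9 × 147 = 42,620 g.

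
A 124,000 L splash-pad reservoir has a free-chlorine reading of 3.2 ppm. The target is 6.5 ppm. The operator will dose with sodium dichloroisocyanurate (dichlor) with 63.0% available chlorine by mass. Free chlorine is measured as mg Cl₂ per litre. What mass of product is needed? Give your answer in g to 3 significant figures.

Chlorine deficit: 6.5 − 3.2 = 3.3 ppm = 3.3 mg/L as Cl₂.
Cl₂ equivalent needed: 3.3 mg/L × 124,000 L = 409,200 mg = 409.2 g.
Product at 63.0% available chlorine: 409.2 / 0.63 = 649.5 g.

650 g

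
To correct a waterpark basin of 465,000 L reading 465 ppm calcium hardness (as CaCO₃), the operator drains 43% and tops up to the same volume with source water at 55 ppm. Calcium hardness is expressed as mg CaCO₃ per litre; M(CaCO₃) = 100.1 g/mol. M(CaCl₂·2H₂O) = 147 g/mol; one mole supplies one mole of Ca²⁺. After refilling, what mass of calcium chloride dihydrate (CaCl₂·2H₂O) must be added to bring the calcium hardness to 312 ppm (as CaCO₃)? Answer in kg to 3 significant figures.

After draining 43% and refilling: 465 × 0.57 + 55 × 0.43 = 288.7 ppm.
Deficit to target: 312 − 288.7 = 23.3 mg/L.
As CaCO₃: 23.3 mg/L × 465,000 L = 10,830 g; ÷ 100.1 = 108.2 mol Ca²⁺.
Mass: 108.2 × 147 = 15,910 g.

15.9 kg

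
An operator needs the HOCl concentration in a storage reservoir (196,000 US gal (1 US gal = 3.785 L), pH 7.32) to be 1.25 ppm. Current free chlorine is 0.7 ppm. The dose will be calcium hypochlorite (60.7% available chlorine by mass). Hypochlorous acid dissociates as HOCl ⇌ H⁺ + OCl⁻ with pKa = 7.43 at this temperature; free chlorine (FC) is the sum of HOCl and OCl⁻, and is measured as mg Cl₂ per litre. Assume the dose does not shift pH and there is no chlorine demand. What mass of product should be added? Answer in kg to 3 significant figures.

Volume: 196,000 US gal × 3.785 L/gal = 741,860 L.
[OCl⁻]/[HOCl] = 10^(pH − pKa) = 10^(7.32 − 7.43) = 0.7762; fraction as HOCl = 1/(1 + 0.7762) = 0.563.
Free chlorine required for 1.25 ppm HOCl: 1.25 / 0.563 = 2.22 ppm.
FC to add: 2.22 − 0.7 = 1.52 mg/L as Cl₂.
Cl₂ equivalent: 1.52 mg/L × 741,860 L = 1128 g.
Product at 60.7% available Cl: 1128 / 0.607 = 1858 g.

1.86 kg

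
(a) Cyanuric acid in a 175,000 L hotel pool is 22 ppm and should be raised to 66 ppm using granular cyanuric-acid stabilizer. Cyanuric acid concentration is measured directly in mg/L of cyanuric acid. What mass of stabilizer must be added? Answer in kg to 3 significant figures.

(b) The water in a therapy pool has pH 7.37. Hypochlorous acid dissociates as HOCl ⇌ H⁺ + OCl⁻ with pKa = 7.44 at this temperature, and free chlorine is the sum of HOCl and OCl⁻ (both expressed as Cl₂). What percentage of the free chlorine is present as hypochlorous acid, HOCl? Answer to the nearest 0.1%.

(a) 7.70 kg; (b) 54.0%

(a) CYA to add: (66 − 22) = 44 mg/L × 175,000 L = 7700 g cyanuric acid.

(b) [OCl⁻]/[HOCl] = 10^(pH − pKa) = 10^(7.37 − 7.44) = 10^-0.07 = 0.8511.
(b) Fraction as HOCl = 1 / (1 + 0.8511) = 0.5402.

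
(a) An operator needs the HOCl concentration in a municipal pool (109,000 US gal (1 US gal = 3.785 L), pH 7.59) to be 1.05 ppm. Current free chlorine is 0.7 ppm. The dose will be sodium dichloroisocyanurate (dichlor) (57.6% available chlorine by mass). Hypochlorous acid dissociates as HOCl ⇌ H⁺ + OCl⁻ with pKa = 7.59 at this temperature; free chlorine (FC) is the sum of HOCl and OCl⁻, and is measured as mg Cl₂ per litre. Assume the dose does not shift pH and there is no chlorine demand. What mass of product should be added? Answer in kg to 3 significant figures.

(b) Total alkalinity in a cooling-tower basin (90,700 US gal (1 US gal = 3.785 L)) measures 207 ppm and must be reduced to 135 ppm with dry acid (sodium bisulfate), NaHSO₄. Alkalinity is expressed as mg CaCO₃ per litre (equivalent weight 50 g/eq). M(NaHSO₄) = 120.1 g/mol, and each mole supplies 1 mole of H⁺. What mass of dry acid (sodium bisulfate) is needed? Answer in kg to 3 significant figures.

(a) 1.00 kg; (b) 59.4 kg

(a) Volume: 109,000 US gal × 3.785 L/gal = 412,565 L.
(a) [OCl⁻]/[HOCl] = 10^(pH − pKa) = 10^(7.59 − 7.59) = 1; fraction as HOCl = 1/(1 + 1) = 0.5.
(a) Free chlorine required for 1.05 ppm HOCl: 1.05 / 0.5 = 2.1 ppm.
(a) FC to add: 2.1 − 0.7 = 1.4 mg/L as Cl₂.
(a) Cl₂ equivalent: 1.4 mg/L × 412,565 L = 577.6 g.
(a) Product at 57.6% available Cl: 577.6 / 0.576 = 1003 g.

(b) Volume: 90,700 US gal × 3.785 L/gal = 343,300 L.
(b) Alkalinity to neutralize: (207 − 135) = 72 mg/L as CaCO₃ × 343,300 L = 24,720 g as CaCO₃.
(b) Equivalents of H⁺ required: 24,720 ÷ 50 g/eq = 494.4 eq = 494.4 mol NaHSO₄.
(b) Mass of NaHSO₄: 494.4 × 120.1 = 59,370 g.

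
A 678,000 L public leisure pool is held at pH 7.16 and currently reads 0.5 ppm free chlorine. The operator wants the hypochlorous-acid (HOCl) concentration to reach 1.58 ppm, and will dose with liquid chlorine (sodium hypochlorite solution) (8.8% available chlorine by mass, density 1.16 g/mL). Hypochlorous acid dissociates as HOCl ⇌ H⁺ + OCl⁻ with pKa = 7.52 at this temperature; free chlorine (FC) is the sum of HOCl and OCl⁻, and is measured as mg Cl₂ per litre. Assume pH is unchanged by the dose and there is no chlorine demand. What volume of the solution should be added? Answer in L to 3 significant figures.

[OCl⁻]/[HOCl] = 10^(pH − pKa) = 10^(7.16 − 7.52) = 0.4365; fraction as HOCl = 1/(1 + 0.4365) = 0.6961.
Free chlorine required for 1.58 ppm HOCl: 1.58 / 0.6961 = 2.27 ppm.
FC to add: 2.27 − 0.5 = 1.77 mg/L as Cl₂.
Cl₂ equivalent: 1.77 mg/L × 678,000 L = 1200 g.
Product at 8.8% available Cl: 1200 / 0.088 = 13,630 g.
Volume: 13,630 g ÷ 1.16 g/mL = 11,750 mL.

11.8 L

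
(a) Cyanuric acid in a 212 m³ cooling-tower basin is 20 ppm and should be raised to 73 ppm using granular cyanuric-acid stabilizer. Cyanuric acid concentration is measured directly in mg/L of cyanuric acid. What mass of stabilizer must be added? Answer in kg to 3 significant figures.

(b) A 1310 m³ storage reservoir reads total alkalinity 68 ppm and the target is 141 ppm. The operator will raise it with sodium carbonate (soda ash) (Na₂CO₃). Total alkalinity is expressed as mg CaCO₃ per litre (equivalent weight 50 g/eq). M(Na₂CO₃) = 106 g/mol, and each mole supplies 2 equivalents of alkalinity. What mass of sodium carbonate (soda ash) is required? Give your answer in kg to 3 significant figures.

(a) 11.2 kg; (b) 101 kg

(a) Volume: 212 m³ = 212,000 L.
(a) CYA to add: (73 − 20) = 53 mg/L × 212,000 L = 11,240 g cyanuric acid.

(b) Volume: 1310 m³ = 1,310,000 L.
(b) Alkalinity to add: (141 − 68) = 73 mg/L as CaCO₃ × 1,310,000 L = 95,630 g as CaCO₃.
(b) Equivalents: 95,630 g ÷ 50 g/eq = 1913 eq.
(b) Each mole of Na₂CO₃ supplies 2 eq, so 1913 / 2 = 956.3 mol.
(b) Mass: 956.3 mol × 106 g/mol = 101,400 g.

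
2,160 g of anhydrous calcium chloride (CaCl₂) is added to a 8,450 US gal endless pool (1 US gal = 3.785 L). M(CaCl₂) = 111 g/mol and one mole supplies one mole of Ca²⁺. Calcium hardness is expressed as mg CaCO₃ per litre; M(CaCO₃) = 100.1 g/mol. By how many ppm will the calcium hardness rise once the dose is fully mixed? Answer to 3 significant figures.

60.9 ppm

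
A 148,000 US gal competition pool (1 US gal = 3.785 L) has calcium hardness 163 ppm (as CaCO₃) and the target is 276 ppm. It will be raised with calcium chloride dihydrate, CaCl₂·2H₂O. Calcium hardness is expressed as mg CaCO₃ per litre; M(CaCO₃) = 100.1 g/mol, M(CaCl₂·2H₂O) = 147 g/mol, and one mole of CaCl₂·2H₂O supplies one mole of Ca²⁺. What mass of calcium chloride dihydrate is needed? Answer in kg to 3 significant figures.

93.0 kg

Volume: 148,000 US gal × 3.785 L/gal = 560,180 L.
Hardness to add: (276 − 163) = 113 mg/L as CaCO₃ × 560,180 L = 63,300 g as CaCO₃.
Moles of Ca²⁺ (1 mol Ca²⁺ ≡ 1 mol CaCO₃): 63,300 / 100.1 g/mol = 632.4 mol.
Mass of CaCl₂·2H₂O: 632.4 × 147 = 92,960 g.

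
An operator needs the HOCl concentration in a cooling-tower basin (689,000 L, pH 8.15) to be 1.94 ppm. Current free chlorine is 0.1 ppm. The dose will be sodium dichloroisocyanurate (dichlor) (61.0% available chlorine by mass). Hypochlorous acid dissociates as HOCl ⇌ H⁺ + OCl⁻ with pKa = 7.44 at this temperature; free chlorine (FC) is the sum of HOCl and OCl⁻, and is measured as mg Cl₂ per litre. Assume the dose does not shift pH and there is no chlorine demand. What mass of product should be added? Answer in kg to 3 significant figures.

13.3 kg

[OCl⁻]/[HOCl] = 10^(pH − pKa) = 10^(8.15 − 7.44) = 5.129; fraction as HOCl = 1/(1 + 5.129) = 0.1632.
Free chlorine required for 1.94 ppm HOCl: 1.94 / 0.1632 = 11.89 ppm.
FC to add: 11.89 − 0.1 = 11.79 mg/L as Cl₂.
Cl₂ equivalent: 11.79 mg/L × 689,000 L = 8123 g.
Product at 61.0% available Cl: 8123 / 0.61 = 13,320 g.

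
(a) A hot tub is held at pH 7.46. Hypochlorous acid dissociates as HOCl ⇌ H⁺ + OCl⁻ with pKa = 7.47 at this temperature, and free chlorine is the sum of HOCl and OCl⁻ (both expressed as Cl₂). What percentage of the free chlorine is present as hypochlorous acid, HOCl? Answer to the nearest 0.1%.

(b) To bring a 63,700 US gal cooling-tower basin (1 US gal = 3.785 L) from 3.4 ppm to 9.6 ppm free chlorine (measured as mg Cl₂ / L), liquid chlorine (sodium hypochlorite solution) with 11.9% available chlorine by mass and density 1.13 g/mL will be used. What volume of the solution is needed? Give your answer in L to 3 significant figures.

(a) 50.6%; (b) 11.1 L

(a) [OCl⁻]/[HOCl] = 10^(pH − pKa) = 10^(7.46 − 7.47) = 10^-0.01 = 0.9772.
(a) Fraction as HOCl = 1 / (1 + 0.9772) = 0.5058.

(b) Volume: 63,700 US gal × 3.785 L/gal = 241,104 L.
(b) Chlorine deficit: 9.6 − 3.4 = 6.2 ppm = 6.2 mg/L as Cl₂.
(b) Cl₂ equivalent needed: 6.2 mg/L × 241,104 L = 1,495,000 mg = 1495 g.
(b) Product at 11.9% available chlorine: 1495 / 0.119 = 12,560 g.
(b) Volume at density 1.13 g/mL: 12,560 g ÷ 1.13 g/mL = 11,120 mL.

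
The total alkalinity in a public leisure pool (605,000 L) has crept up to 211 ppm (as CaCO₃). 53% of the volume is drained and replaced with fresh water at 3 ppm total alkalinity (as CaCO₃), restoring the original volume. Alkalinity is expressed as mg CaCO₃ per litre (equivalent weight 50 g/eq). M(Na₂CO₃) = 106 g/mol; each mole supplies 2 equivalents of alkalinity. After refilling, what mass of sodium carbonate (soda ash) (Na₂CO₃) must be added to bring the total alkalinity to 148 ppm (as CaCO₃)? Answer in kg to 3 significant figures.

After draining 53% and refilling: 211 × 0.47 + 3 × 0.53 = 100.76 ppm.
Deficit to target: 148 − 100.76 = 47.24 mg/L.
As CaCO₃: 47.24 mg/L × 605,000 L = 28,580 g; ÷ 50 g/eq ÷ 2 = 285.8 mol Na₂CO₃.
Mass: 285.8 × 106 = 30,300 g.

30.3 kg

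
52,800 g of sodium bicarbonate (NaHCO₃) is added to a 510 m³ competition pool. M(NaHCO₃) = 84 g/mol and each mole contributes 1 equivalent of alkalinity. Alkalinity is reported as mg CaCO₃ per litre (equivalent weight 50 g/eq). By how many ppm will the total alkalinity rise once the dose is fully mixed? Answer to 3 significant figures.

61.6 ppm

Volume: 510 m³ = 510,000 L.
Moles of NaHCO₃: 52,800 g ÷ 84 g/mol = 628.6 mol → 628.6 eq of alkalinity.
As CaCO₃: 628.6 eq × 50 g/eq = 31,430 g.
Rise: 31,430 g / 510,000 L × 1000 = 61.62 mg/L.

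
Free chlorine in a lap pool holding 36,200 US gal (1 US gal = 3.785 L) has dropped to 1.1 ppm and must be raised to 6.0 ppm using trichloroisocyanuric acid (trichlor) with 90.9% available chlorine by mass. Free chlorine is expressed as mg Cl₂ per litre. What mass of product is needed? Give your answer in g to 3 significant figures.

Volume: 36,200 US gal × 3.785 L/gal = 137,017 L.
Chlorine deficit: 6.0 − 1.1 = 4.9 ppm = 4.9 mg/L as Cl₂.
Cl₂ equivalent needed: 4.9 mg/L × 137,017 L = 671,400 mg = 671.4 g.
Product at 90.9% available chlorine: 671.4 / 0.909 = 738.6 g.

739 g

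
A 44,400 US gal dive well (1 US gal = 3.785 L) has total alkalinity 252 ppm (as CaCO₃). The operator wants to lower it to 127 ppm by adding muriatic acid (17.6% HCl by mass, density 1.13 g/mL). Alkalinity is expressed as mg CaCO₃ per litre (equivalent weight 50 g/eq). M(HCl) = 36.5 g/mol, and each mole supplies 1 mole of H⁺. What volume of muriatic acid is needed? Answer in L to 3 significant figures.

Volume: 44,400 US gal × 3.785 L/gal = 168,054 L.
Alkalinity to neutralize: (252 − 127) = 125 mg/L as CaCO₃ × 168,054 L = 21,010 g as CaCO₃.
Equivalents of H⁺ required: 21,010 ÷ 50 g/eq = 420.1 eq = 420.1 mol HCl.
Mass of HCl: 420.1 × 36.5 = 15,330 g.
Mass of 17.6% solution: 15,330 / 0.176 = 87,130 g.
Volume: 87,130 g ÷ 1.13 g/mL = 77,110 mL.

77.1 L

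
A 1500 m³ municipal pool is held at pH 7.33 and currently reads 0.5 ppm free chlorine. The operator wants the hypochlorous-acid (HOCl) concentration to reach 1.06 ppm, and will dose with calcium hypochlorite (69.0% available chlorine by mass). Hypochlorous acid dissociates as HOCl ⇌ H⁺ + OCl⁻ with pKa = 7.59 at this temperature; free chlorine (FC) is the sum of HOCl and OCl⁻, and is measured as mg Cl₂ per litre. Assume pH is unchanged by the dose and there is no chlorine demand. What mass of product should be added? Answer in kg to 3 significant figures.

Volume: 1500 m³ = 1,500,000 L.
[OCl⁻]/[HOCl] = 10^(pH − pKa) = 10^(7.33 − 7.59) = 0.5495; fraction as HOCl = 1/(1 + 0.5495) = 0.6454.
Free chlorine required for 1.06 ppm HOCl: 1.06 / 0.6454 = 1.643 ppm.
FC to add: 1.643 − 0.5 = 1.143 mg/L as Cl₂.
Cl₂ equivalent: 1.143 mg/L × 1,500,000 L = 1714 g.
Product at 69.0% available Cl: 1714 / 0.69 = 2484 g.

2.48 kg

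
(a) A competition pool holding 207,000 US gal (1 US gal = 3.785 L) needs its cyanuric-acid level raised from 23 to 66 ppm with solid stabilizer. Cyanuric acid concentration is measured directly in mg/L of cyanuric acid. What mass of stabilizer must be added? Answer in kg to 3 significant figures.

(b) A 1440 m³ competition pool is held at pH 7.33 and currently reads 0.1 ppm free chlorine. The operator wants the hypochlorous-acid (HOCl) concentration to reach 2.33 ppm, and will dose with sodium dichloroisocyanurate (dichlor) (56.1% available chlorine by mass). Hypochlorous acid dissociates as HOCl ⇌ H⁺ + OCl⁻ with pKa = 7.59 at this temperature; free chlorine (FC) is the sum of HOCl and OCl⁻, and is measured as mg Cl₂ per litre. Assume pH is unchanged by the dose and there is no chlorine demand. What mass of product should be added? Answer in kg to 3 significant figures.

(a) 33.7 kg; (b) 9.01 kg

(a) Volume: 207,000 US gal × 3.785 L/gal = 783,495 L.
(a) CYA to add: (66 − 23) = 43 mg/L × 783,495 L = 33,690 g cyanuric acid.

(b) Volume: 1440 m³ = 1,440,000 L.
(b) [OCl⁻]/[HOCl] = 10^(pH − pKa) = 10^(7.33 − 7.59) = 0.5495; fraction as HOCl = 1/(1 + 0.5495) = 0.6454.
(b) Free chlorine required for 2.33 ppm HOCl: 2.33 / 0.6454 = 3.61 ppm.
(b) FC to add: 3.61 − 0.1 = 3.51 mg/L as Cl₂.
(b) Cl₂ equivalent: 3.51 mg/L × 1,440,000 L = 5055 g.
(b) Product at 56.1% available Cl: 5055 / 0.561 = 9011 g.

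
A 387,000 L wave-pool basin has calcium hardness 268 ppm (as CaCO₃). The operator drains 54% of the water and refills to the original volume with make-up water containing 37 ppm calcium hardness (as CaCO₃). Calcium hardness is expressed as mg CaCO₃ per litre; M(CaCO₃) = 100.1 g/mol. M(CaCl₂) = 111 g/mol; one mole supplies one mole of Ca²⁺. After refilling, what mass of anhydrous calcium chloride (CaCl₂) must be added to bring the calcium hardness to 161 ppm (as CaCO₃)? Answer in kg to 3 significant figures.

7.61 kg

After draining 54% and refilling: 268 × 0.46 + 37 × 0.54 = 143.26 ppm.
Deficit to target: 161 − 143.26 = 17.74 mg/L.
As CaCO₃: 17.74 mg/L × 387,000 L = 6865 g; ÷ 100.1 = 68.59 mol Ca²⁺.
Mass: 68.59 × 111 = 7613 g.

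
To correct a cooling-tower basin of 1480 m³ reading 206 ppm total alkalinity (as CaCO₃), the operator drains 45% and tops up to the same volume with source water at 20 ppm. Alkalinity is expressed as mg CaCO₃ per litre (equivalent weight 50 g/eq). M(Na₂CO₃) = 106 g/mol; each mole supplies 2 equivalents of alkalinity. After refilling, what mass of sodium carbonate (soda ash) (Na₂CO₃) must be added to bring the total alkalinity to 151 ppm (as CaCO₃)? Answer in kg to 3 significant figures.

Volume: 1480 m³ = 1,480,000 L.
After draining 45% and refilling: 206 × 0.55 + 20 × 0.45 = 122.3 ppm.
Deficit to target: 151 − 122.3 = 28.7 mg/L.
As CaCO₃: 28.7 mg/L × 1,480,000 L = 42,480 g; ÷ 50 g/eq ÷ 2 = 424.8 mol Na₂CO₃.
Mass: 424.8 × 106 = 45,020 g.

45.0 kg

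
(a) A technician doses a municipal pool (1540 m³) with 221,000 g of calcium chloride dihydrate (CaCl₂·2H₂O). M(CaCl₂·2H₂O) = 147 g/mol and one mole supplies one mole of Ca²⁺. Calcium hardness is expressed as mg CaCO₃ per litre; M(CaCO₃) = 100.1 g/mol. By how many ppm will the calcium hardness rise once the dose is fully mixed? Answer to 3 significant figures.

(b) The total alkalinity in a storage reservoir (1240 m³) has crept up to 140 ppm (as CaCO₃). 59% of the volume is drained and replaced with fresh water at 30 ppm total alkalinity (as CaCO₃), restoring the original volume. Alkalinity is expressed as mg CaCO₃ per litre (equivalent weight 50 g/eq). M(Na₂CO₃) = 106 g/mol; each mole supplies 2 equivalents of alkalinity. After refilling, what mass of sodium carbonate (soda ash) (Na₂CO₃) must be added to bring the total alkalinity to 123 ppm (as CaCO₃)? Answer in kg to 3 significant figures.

(a) Volume: 1540 m³ = 1,540,000 L.
(a) Moles of Ca²⁺: 221,000 g ÷ 147 g/mol = 1503 mol.
(a) As CaCO₃: 1503 mol × 100.1 g/mol = 150,500 g.
(a) Rise: 150,500 g / 1,540,000 L × 1000 = 97.72 mg/L.

(b) Volume: 1240 m³ = 1,240,000 L.
(b) After draining 59% and refilling: 140 × 0.41 + 30 × 0.59 = 75.1 ppm.
(b) Deficit to target: 123 − 75.1 = 47.9 mg/L.
(b) As CaCO₃: 47.9 mg/L × 1,240,000 L = 59,400 g; ÷ 50 g/eq ÷ 2 = 594 mol Na₂CO₃.
(b) Mass: 594 × 106 = 62,960 g.

(a) 97.7 ppm; (b) 63.0 kg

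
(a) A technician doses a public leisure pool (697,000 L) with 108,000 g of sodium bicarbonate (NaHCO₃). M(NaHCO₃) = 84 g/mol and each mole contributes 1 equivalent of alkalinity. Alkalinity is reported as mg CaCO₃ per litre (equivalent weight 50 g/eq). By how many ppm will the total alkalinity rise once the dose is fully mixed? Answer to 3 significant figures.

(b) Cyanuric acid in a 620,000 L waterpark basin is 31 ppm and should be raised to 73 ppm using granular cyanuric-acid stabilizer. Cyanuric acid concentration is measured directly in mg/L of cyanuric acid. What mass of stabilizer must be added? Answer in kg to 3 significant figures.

(a) 92.2 ppm; (b) 26.0 kg

(a) Moles of NaHCO₃: 108,000 g ÷ 84 g/mol = 1286 mol → 1286 eq of alkalinity.
(a) As CaCO₃: 1286 eq × 50 g/eq = 64,290 g.
(a) Rise: 64,290 g / 697,000 L × 1000 = 92.23 mg/L.

(b) CYA to add: (73 − 31) = 42 mg/L × 620,000 L = 26,040 g cyanuric acid.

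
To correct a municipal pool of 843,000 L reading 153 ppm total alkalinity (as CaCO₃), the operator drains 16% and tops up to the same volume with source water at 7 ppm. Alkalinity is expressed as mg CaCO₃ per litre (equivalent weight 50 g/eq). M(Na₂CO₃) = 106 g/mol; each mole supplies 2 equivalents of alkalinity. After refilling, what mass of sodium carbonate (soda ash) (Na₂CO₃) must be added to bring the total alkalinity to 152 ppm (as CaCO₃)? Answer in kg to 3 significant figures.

20.0 kg

After draining 16% and refilling: 153 × 0.84 + 7 × 0.16 = 129.64 ppm.
Deficit to target: 152 − 129.64 = 22.36 mg/L.
As CaCO₃: 22.36 mg/L × 843,000 L = 18,850 g; ÷ 50 g/eq ÷ 2 = 188.5 mol Na₂CO₃.
Mass: 188.5 × 106 = 19,980 g.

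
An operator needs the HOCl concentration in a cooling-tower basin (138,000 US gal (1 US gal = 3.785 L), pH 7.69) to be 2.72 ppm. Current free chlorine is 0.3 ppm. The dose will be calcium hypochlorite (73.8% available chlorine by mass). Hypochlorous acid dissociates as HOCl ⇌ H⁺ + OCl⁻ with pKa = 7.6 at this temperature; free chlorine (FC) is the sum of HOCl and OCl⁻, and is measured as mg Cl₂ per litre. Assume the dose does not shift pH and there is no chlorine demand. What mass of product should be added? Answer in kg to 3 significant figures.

4.08 kg

Volume: 138,000 US gal × 3.785 L/gal = 522,330 L.
[OCl⁻]/[HOCl] = 10^(pH − pKa) = 10^(7.69 − 7.6) = 1.23; fraction as HOCl = 1/(1 + 1.23) = 0.4484.
Free chlorine required for 2.72 ppm HOCl: 2.72 / 0.4484 = 6.066 ppm.
FC to add: 6.066 − 0.3 = 5.766 mg/L as Cl₂.
Cl₂ equivalent: 5.766 mg/L × 522,330 L = 3012 g.
Product at 73.8% available Cl: 3012 / 0.738 = 4081 g.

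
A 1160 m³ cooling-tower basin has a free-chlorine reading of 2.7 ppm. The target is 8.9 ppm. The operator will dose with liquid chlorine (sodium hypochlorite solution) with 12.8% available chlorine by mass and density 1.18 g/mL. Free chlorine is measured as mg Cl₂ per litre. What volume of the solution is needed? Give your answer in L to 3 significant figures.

47.6 L

Volume: 1160 m³ = 1,160,000 L.
Chlorine deficit: 8.9 − 2.7 = 6.2 ppm = 6.2 mg/L as Cl₂.
Cl₂ equivalent needed: 6.2 mg/L × 1,160,000 L = 7,192,000 mg = 7192 g.
Product at 12.8% available chlorine: 7192 / 0.128 = 56,190 g.
Volume at density 1.18 g/mL: 56,190 g ÷ 1.18 g/mL = 47,620 mL.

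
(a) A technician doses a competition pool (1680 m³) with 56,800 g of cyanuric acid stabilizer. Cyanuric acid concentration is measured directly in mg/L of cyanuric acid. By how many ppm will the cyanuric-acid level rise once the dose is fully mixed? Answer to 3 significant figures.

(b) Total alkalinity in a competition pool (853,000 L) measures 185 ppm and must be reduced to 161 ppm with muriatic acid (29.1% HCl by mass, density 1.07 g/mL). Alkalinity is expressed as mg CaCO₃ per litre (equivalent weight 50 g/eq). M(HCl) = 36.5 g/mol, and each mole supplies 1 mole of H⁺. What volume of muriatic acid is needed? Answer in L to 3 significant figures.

(a) 33.8 ppm; (b) 48.0 L

(a) Volume: 1680 m³ = 1,680,000 L.
(a) Rise: 56,800 g / 1,680,000 L × 1000 = 33.81 mg/L.

(b) Alkalinity to neutralize: (185 − 161) = 24 mg/L as CaCO₃ × 853,000 L = 20,470 g as CaCO₃.
(b) Equivalents of H⁺ required: 20,470 ÷ 50 g/eq = 409.4 eq = 409.4 mol HCl.
(b) Mass of HCl: 409.4 × 36.5 = 14,940 g.
(b) Mass of 29.1% solution: 14,940 / 0.291 = 51,360 g.
(b) Volume: 51,360 g ÷ 1.07 g/mL = 48,000 mL.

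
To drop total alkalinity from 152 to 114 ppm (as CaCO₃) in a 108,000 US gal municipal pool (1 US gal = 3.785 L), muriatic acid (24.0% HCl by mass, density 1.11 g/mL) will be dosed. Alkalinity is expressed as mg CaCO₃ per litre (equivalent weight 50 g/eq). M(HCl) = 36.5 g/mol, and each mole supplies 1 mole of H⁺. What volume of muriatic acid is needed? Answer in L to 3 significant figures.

Volume: 108,000 US gal × 3.785 L/gal = 408,780 L.
Alkalinity to neutralize: (152 − 114) = 38 mg/L as CaCO₃ × 408,780 L = 15,530 g as CaCO₃.
Equivalents of H⁺ required: 15,530 ÷ 50 g/eq = 310.7 eq = 310.7 mol HCl.
Mass of HCl: 310.7 × 36.5 = 11,340 g.
Mass of 24.0% solution: 11,340 / 0.24 = 47,250 g.
Volume: 47,250 g ÷ 1.11 g/mL = 42,570 mL.

42.6 L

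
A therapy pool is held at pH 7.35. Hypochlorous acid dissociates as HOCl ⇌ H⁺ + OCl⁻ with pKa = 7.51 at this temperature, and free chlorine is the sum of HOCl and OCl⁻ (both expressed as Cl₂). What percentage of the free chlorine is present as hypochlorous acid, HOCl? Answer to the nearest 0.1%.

59.1%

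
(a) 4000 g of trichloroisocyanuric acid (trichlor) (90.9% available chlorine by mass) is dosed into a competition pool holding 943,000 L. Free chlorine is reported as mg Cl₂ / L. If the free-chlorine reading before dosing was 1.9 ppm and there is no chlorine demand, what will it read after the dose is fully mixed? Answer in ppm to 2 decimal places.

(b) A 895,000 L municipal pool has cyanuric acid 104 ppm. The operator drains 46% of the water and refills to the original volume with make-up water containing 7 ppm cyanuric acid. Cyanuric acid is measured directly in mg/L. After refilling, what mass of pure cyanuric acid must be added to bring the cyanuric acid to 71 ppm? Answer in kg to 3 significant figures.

(a) Available chlorine delivered: 4000 g × 0.909 = 3636 g as Cl₂.
(a) Concentration rise: 3636 g / 943,000 L = 3.856 mg/L = 3.86 ppm.
(a) Final FC: 1.9 + 3.86 = 5.76 ppm.

(b) After draining 46% and refilling: 104 × 0.54 + 7 × 0.46 = 59.38 ppm.
(b) Deficit to target: 71 − 59.38 = 11.62 mg/L.
(b) Mass: 11.62 mg/L × 895,000 L = 10,400 g cyanuric acid.

(a) 5.76 ppm; (b) 10.4 kg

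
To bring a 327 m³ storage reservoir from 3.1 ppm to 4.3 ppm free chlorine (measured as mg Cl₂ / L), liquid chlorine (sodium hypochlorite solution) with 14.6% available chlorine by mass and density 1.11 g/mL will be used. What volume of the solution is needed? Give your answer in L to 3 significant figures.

2.42 L

Volume: 327 m³ = 327,000 L.
Chlorine deficit: 4.3 − 3.1 = 1.2 ppm = 1.2 mg/L as Cl₂.
Cl₂ equivalent needed: 1.2 mg/L × 327,000 L = 392,400 mg = 392.4 g.
Product at 14.6% available chlorine: 392.4 / 0.146 = 2688 g.
Volume at density 1.11 g/mL: 2688 g ÷ 1.11 g/mL = 2421 mL.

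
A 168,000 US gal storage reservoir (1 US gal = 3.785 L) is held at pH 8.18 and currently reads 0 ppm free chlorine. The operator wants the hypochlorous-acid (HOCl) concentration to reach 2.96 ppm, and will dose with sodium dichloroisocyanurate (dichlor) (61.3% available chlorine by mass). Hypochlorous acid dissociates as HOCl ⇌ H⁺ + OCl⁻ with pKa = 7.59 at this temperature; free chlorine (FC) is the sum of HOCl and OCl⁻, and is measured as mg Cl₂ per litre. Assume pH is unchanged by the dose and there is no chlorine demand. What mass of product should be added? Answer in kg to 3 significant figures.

15.0 kg

Volume: 168,000 US gal × 3.785 L/gal = 635,880 L.
[OCl⁻]/[HOCl] = 10^(pH − pKa) = 10^(8.18 − 7.59) = 3.89; fraction as HOCl = 1/(1 + 3.89) = 0.2045.
Free chlorine required for 2.96 ppm HOCl: 2.96 / 0.2045 = 14.48 ppm.
FC to add: 14.48 − 0 = 14.48 mg/L as Cl₂.
Cl₂ equivalent: 14.48 mg/L × 635,880 L = 9205 g.
Product at 61.3% available Cl: 9205 / 0.613 = 15,020 g.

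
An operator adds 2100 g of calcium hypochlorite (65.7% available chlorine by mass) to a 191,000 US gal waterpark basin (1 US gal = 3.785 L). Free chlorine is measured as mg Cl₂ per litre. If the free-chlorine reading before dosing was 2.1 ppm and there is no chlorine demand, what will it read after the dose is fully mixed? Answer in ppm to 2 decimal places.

4.01 ppm

Volume: 191,000 US gal × 3.785 L/gal = 722,935 L.
Available chlorine delivered: 2100 g × 0.657 = 1380 g as Cl₂.
Concentration rise: 1380 g / 722,935 L = 1.908 mg/L = 1.91 ppm.
Final FC: 2.1 + 1.91 = 4.01 ppm.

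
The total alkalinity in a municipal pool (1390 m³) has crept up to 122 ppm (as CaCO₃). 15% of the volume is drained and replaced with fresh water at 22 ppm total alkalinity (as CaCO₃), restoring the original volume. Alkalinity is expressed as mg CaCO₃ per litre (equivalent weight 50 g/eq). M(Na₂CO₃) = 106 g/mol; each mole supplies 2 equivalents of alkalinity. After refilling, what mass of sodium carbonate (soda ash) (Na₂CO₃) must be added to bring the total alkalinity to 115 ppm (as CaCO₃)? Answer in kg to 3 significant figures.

11.8 kg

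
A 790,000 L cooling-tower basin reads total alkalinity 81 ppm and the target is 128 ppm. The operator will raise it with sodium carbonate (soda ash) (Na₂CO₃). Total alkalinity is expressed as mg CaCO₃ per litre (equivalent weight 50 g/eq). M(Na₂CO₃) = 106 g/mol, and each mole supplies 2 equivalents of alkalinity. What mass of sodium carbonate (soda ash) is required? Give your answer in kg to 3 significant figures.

39.4 kg

Alkalinity to add: (128 − 81) = 47 mg/L as CaCO₃ × 790,000 L = 37,130 g as CaCO₃.
Equivalents: 37,130 g ÷ 50 g/eq = 742.6 eq.
Each mole of Na₂CO₃ supplies 2 eq, so 742.6 / 2 = 371.3 mol.
Mass: 371.3 mol × 106 g/mol = 39,360 g.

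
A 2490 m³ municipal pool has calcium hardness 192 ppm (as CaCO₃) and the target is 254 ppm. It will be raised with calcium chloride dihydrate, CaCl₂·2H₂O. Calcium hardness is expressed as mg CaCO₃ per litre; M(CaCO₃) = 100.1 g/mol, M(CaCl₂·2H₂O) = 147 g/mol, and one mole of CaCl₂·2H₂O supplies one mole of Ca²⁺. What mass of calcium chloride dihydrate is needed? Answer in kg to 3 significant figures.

Volume: 2490 m³ = 2,490,000 L.
Hardness to add: (254 − 192) = 62 mg/L as CaCO₃ × 2,490,000 L = 154,400 g as CaCO₃.
Moles of Ca²⁺ (1 mol Ca²⁺ ≡ 1 mol CaCO₃): 154,400 / 100.1 g/mol = 1542 mol.
Mass of CaCl₂·2H₂O: 1542 × 147 = 226,700 g.

227 kg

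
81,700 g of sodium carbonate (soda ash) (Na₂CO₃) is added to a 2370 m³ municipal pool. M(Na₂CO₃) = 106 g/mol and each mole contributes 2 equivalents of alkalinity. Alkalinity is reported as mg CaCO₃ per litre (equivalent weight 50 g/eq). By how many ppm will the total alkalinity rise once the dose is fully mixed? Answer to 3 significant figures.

32.5 ppm

Volume: 2370 m³ = 2,370,000 L.
Moles of Na₂CO₃: 81,700 g ÷ 106 g/mol = 770.8 mol → 1542 eq of alkalinity.
As CaCO₃: 1542 eq × 50 g/eq = 77,080 g.
Rise: 77,080 g / 2,370,000 L × 1000 = 32.52 mg/L.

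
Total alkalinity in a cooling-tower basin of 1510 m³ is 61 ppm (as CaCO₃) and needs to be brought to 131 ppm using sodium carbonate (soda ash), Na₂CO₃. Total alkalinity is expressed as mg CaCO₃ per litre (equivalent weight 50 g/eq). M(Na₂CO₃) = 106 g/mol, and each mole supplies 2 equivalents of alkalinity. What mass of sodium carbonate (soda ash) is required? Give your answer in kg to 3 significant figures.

Volume: 1510 m³ = 1,510,000 L.
Alkalinity to add: (131 − 61) = 70 mg/L as CaCO₃ × 1,510,000 L = 105,700 g as CaCO₃.
Equivalents: 105,700 g ÷ 50 g/eq = 2114 eq.
Each mole of Na₂CO₃ supplies 2 eq, so 2114 / 2 = 1057 mol.
Mass: 1057 mol × 106 g/mol = 112,000 g.

112 kg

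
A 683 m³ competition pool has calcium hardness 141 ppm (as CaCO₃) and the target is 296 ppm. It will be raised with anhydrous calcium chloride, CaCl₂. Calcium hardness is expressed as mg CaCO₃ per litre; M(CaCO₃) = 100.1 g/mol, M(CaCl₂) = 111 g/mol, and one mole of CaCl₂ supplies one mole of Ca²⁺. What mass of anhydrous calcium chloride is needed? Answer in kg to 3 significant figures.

Volume: 683 m³ = 683,000 L.
Hardness to add: (296 − 141) = 155 mg/L as CaCO₃ × 683,000 L = 105,900 g as CaCO₃.
Moles of Ca²⁺ (1 mol Ca²⁺ ≡ 1 mol CaCO₃): 105,900 / 100.1 g/mol = 1058 mol.
Mass of CaCl₂: 1058 × 111 = 117,400 g.

117 kg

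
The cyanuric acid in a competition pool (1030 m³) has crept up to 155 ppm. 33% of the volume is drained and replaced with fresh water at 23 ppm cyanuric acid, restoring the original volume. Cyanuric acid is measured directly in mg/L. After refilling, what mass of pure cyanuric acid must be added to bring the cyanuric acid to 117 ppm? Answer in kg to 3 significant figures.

5.73 kg

Volume: 1030 m³ = 1,030,000 L.
After draining 33% and refilling: 155 × 0.67 + 23 × 0.33 = 111.44 ppm.
Deficit to target: 117 − 111.44 = 5.56 mg/L.
Mass: 5.56 mg/L × 1,030,000 L = 5727 g cyanuric acid.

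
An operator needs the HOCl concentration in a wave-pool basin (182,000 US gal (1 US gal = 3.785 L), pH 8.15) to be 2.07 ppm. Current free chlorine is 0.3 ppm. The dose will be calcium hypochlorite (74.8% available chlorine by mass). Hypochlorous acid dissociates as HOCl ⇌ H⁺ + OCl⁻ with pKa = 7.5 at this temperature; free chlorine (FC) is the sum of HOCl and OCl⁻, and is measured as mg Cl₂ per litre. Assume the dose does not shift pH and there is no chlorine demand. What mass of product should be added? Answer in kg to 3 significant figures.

Volume: 182,000 US gal × 3.785 L/gal = 688,870 L.
[OCl⁻]/[HOCl] = 10^(pH − pKa) = 10^(8.15 − 7.5) = 4.467; fraction as HOCl = 1/(1 + 4.467) = 0.1829.
Free chlorine required for 2.07 ppm HOCl: 2.07 / 0.1829 = 11.32 ppm.
FC to add: 11.32 − 0.3 = 11.02 mg/L as Cl₂.
Cl₂ equivalent: 11.02 mg/L × 688,870 L = 7589 g.
Product at 74.8% available Cl: 7589 / 0.748 = 10,150 g.

10.1 kg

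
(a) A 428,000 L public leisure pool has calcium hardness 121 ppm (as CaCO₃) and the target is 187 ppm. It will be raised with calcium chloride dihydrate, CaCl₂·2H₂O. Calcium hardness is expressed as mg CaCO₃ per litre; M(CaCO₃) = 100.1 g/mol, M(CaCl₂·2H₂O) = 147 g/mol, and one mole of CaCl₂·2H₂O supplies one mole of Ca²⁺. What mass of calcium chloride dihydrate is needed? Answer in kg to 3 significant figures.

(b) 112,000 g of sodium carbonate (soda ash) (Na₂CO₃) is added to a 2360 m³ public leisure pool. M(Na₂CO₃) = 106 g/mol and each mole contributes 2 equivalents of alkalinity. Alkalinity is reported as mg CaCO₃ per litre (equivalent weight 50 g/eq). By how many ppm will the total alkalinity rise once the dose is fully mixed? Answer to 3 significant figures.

(a) 41.5 kg; (b) 44.8 ppm

(a) Hardness to add: (187 − 121) = 66 mg/L as CaCO₃ × 428,000 L = 28,250 g as CaCO₃.
(a) Moles of Ca²⁺ (1 mol Ca²⁺ ≡ 1 mol CaCO₃): 28,250 / 100.1 g/mol = 282.2 mol.
(a) Mass of CaCl₂·2H₂O: 282.2 × 147 = 41,480 g.

(b) Volume: 2360 m³ = 2,360,000 L.
(b) Moles of Na₂CO₃: 112,000 g ÷ 106 g/mol = 1057 mol → 2113 eq of alkalinity.
(b) As CaCO₃: 2113 eq × 50 g/eq = 105,700 g.
(b) Rise: 105,700 g / 2,360,000 L × 1000 = 44.77 mg/L.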